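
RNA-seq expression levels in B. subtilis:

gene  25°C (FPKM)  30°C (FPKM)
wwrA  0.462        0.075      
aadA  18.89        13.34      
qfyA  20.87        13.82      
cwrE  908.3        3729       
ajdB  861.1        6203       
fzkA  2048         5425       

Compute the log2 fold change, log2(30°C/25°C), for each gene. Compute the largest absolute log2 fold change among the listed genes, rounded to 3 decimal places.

log2(0.075/0.462) = -2.623  (wwrA)
log2(13.34/18.89) = -0.502  (aadA)
log2(13.82/20.87) = -0.595  (qfyA)
log2(3729/908.3) = 2.038  (cwrE)
log2(6203/861.1) = 2.849  (ajdB)
log2(5425/2048) = 1.405  (fzkA)
The largest magnitude belongs to ajdB.

2.849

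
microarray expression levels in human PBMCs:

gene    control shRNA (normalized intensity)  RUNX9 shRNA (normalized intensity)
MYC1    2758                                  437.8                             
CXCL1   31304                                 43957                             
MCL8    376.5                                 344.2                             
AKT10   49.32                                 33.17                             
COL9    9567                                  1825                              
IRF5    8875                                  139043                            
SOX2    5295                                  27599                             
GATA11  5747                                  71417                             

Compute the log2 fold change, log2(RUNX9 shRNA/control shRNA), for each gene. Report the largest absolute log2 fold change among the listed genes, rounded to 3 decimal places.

3.970

log2(437.8/2758) = -2.655  (MYC1)
log2(43957/31304) = 0.490  (CXCL1)
log2(344.2/376.5) = -0.129  (MCL8)
log2(33.17/49.32) = -0.572  (AKT10)
log2(1825/9567) = -2.390  (COL9)
log2(139043/8875) = 3.970  (IRF5)
log2(27599/5295) = 2.382  (SOX2)
log2(71417/5747) = 3.635  (GATA11)
The largest magnitude belongs to IRF5.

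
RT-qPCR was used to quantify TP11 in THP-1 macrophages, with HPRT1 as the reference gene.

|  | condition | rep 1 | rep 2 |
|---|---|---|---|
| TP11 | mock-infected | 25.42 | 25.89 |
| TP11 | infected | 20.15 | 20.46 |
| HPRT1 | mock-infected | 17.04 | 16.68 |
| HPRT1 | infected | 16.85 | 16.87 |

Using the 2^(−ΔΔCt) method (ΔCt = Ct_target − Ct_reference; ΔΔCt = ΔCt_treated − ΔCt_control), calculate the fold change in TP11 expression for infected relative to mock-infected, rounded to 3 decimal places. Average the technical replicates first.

40.786

Mean Ct: TP11 mock-infected 25.655; TP11 infected 20.305; HPRT1 mock-infected 16.860; HPRT1 infected 16.860
ΔCt(mock-infected) = 25.655 − 16.860 = 8.795
ΔCt(infected) = 20.305 − 16.860 = 3.445
ΔΔCt = 3.445 − 8.795 = -5.350
Fold change = 2^(−(-5.350)) = 2^5.350 = 40.7859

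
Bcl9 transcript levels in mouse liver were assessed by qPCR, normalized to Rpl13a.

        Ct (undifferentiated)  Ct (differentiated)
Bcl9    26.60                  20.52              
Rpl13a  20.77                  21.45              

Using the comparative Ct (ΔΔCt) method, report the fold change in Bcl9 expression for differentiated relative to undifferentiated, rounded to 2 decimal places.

ΔCt(undifferentiated) = 26.600 − 20.770 = 5.830
ΔCt(differentiated) = 20.520 − 21.450 = -0.930
ΔΔCt = -0.930 − 5.830 = -6.760
Fold change = 2^(−(-6.760)) = 2^6.760 = 108.383

108.38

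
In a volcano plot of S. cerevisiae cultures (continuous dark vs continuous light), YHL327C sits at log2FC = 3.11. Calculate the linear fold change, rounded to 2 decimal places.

8.63

Fold change = 2^(3.11) = 8.634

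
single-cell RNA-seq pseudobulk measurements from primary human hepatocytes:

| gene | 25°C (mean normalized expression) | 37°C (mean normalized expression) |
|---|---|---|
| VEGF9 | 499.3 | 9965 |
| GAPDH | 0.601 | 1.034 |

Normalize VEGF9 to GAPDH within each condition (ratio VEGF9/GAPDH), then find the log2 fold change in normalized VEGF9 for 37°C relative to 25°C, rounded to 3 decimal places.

3.536

VEGF9/GAPDH (25°C) = 499.3 / 0.601 = 830.78
VEGF9/GAPDH (37°C) = 9965 / 1.034 = 9637.3
Fold change = 9637.3 / 830.78 = 11.6003
log2(11.6003) = 3.5361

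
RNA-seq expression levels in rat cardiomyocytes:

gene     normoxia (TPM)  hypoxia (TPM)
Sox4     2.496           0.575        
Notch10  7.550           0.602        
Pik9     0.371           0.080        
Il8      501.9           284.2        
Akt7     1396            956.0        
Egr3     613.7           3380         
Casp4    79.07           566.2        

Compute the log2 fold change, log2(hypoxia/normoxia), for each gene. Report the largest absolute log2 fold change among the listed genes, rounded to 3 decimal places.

3.649

log2(0.575/2.496) = -2.118  (Sox4)
log2(0.602/7.550) = -3.649  (Notch10)
log2(0.080/0.371) = -2.213  (Pik9)
log2(284.2/501.9) = -0.820  (Il8)
log2(956.0/1396) = -0.546  (Akt7)
log2(3380/613.7) = 2.461  (Egr3)
log2(566.2/79.07) = 2.840  (Casp4)
The largest magnitude belongs to Notch10.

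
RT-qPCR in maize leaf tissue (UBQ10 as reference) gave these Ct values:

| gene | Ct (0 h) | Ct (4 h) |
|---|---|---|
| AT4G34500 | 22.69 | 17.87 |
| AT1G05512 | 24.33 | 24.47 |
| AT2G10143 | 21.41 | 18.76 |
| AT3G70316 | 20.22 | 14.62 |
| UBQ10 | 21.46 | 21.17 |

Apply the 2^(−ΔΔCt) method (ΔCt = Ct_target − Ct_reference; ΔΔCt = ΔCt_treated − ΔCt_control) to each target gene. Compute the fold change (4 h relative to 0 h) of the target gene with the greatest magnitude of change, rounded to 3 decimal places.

AT4G34500: ΔΔCt = (17.87−21.17) − (22.69−21.46) = -3.30 − 1.23 = -4.53; fold change = 2^4.53 = 23.103
AT1G05512: ΔΔCt = (24.47−21.17) − (24.33−21.46) = 3.30 − 2.87 = 0.43; fold change = 2^-0.43 = 0.742
AT2G10143: ΔΔCt = (18.76−21.17) − (21.41−21.46) = -2.41 − (-0.05) = -2.36; fold change = 2^2.36 = 5.134
AT3G70316: ΔΔCt = (14.62−21.17) − (20.22−21.46) = -6.55 − (-1.24) = -5.31; fold change = 2^5.31 = 39.671
AT3G70316 has the largest |ΔΔCt| = 5.31.

39.671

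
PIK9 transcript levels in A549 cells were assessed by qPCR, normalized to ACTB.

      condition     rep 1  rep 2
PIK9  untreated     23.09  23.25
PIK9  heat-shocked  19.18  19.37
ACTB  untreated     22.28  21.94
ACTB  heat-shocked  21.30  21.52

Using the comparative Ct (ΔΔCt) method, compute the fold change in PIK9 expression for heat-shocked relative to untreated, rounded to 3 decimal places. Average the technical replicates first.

9.158

Mean Ct: PIK9 untreated 23.170; PIK9 heat-shocked 19.275; ACTB untreated 22.110; ACTB heat-shocked 21.410
ΔCt(untreated) = 23.170 − 22.110 = 1.060
ΔCt(heat-shocked) = 19.275 − 21.410 = -2.135
ΔΔCt = -2.135 − 1.060 = -3.195
Fold change = 2^(−(-3.195)) = 2^3.195 = 9.1578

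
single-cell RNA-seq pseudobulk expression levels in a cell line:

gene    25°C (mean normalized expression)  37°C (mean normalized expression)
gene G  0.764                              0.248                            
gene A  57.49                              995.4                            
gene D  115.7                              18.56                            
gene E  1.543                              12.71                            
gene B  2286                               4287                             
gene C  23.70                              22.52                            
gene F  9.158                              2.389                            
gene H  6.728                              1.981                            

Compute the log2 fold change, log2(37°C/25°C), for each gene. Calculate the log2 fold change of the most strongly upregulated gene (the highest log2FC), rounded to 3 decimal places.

log2(0.248/0.764) = -1.623  (gene G)
log2(995.4/57.49) = 4.114  (gene A)
log2(18.56/115.7) = -2.640  (gene D)
log2(12.71/1.543) = 3.042  (gene E)
log2(4287/2286) = 0.907  (gene B)
log2(22.52/23.70) = -0.074  (gene C)
log2(2.389/9.158) = -1.939  (gene F)
log2(1.981/6.728) = -1.764  (gene H)
gene A is most strongly upregulated.

4.114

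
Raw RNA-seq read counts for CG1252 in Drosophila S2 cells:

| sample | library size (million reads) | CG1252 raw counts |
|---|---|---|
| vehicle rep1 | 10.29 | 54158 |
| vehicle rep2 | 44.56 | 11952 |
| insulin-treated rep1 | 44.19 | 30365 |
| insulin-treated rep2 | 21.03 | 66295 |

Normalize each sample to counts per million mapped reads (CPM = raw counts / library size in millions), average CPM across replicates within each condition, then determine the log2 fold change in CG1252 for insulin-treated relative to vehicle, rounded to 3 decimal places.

CPM(vehicle rep1) = 54158 / 10.29 = 5263.1681
CPM(vehicle rep2) = 11952 / 44.56 = 268.2226
CPM(insulin-treated rep1) = 30365 / 44.19 = 687.1464
CPM(insulin-treated rep2) = 66295 / 21.03 = 3152.4013
mean CPM(vehicle) = 2765.6954; mean CPM(insulin-treated) = 1919.7739
Fold change = 1919.7739 / 2765.6954 = 0.69414
log2(0.69414) = -0.5267

-0.527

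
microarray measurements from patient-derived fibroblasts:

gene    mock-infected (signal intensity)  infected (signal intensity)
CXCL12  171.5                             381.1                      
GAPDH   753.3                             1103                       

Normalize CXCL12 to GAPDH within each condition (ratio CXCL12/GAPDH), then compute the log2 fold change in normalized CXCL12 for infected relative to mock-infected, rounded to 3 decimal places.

CXCL12/GAPDH (mock-infected) = 171.5 / 753.3 = 0.22766
CXCL12/GAPDH (infected) = 381.1 / 1103 = 0.34551
Fold change = 0.34551 / 0.22766 = 1.5176
log2(1.5176) = 0.6018

0.602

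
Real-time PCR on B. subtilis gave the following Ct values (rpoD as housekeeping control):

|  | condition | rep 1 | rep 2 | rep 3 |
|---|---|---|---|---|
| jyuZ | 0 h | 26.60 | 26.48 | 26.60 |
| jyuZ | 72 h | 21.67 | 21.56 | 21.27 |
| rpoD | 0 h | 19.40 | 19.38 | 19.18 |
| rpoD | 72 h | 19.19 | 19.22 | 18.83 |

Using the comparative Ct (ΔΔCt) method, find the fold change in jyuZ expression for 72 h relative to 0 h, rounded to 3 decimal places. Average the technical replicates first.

Mean Ct: jyuZ 0 h 26.560; jyuZ 72 h 21.500; rpoD 0 h 19.320; rpoD 72 h 19.080
ΔCt(0 h) = 26.560 − 19.320 = 7.240
ΔCt(72 h) = 21.500 − 19.080 = 2.420
ΔΔCt = 2.420 − 7.240 = -4.820
Fold change = 2^(−(-4.820)) = 2^4.820 = 28.2465

28.246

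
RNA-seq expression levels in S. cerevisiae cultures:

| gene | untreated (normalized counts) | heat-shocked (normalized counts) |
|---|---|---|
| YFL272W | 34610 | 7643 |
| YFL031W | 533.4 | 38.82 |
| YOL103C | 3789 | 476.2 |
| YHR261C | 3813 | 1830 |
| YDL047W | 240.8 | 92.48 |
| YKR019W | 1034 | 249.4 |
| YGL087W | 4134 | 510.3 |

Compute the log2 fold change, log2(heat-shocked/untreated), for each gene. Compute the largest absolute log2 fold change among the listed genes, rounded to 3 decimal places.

3.780

log2(7643/34610) = -2.179  (YFL272W)
log2(38.82/533.4) = -3.780  (YFL031W)
log2(476.2/3789) = -2.992  (YOL103C)
log2(1830/3813) = -1.059  (YHR261C)
log2(92.48/240.8) = -1.381  (YDL047W)
log2(249.4/1034) = -2.052  (YKR019W)
log2(510.3/4134) = -3.018  (YGL087W)
The largest magnitude belongs to YFL031W.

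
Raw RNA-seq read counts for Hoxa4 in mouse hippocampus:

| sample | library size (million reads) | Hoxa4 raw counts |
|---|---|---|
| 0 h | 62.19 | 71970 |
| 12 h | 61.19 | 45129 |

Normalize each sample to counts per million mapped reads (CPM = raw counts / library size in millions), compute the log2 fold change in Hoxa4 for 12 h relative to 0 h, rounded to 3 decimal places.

-0.650

CPM(0 h) = 71970 / 62.19 = 1157.2600
CPM(12 h) = 45129 / 61.19 = 737.5225
Fold change = 737.5225 / 1157.2600 = 0.63730
log2(0.63730) = -0.6500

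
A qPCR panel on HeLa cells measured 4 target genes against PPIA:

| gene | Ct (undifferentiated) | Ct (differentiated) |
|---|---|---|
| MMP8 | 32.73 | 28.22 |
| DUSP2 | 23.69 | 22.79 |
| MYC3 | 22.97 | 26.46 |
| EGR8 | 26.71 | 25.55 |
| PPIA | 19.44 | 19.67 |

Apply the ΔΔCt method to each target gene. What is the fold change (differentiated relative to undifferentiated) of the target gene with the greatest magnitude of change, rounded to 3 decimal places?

26.723

MMP8: ΔΔCt = (28.22−19.67) − (32.73−19.44) = 8.55 − 13.29 = -4.74; fold change = 2^4.74 = 26.723
DUSP2: ΔΔCt = (22.79−19.67) − (23.69−19.44) = 3.12 − 4.25 = -1.13; fold change = 2^1.13 = 2.189
MYC3: ΔΔCt = (26.46−19.67) − (22.97−19.44) = 6.79 − 3.53 = 3.26; fold change = 2^-3.26 = 0.104
EGR8: ΔΔCt = (25.55−19.67) − (26.71−19.44) = 5.88 − 7.27 = -1.39; fold change = 2^1.39 = 2.621
MMP8 has the largest |ΔΔCt| = 4.74.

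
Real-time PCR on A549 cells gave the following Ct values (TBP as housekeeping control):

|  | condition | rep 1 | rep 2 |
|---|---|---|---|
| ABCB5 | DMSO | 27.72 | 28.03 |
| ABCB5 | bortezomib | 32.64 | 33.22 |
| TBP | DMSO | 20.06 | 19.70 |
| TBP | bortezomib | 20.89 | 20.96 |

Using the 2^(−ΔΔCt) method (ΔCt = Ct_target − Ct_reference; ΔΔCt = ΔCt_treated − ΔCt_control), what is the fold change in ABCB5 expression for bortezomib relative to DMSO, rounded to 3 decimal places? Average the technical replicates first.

Mean Ct: ABCB5 DMSO 27.875; ABCB5 bortezomib 32.930; TBP DMSO 19.880; TBP bortezomib 20.925
ΔCt(DMSO) = 27.875 − 19.880 = 7.995
ΔCt(bortezomib) = 32.930 − 20.925 = 12.005
ΔΔCt = 12.005 − 7.995 = 4.010
Fold change = 2^(−4.010) = 0.0621

0.062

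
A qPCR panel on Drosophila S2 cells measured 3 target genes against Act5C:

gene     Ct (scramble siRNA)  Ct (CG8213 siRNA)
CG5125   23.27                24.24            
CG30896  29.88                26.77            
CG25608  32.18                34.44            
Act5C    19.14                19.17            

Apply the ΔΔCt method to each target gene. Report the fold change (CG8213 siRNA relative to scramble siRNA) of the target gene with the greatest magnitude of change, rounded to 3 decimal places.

CG5125: ΔΔCt = (24.24−19.17) − (23.27−19.14) = 5.07 − 4.13 = 0.94; fold change = 2^-0.94 = 0.521
CG30896: ΔΔCt = (26.77−19.17) − (29.88−19.14) = 7.60 − 10.74 = -3.14; fold change = 2^3.14 = 8.815
CG25608: ΔΔCt = (34.44−19.17) − (32.18−19.14) = 15.27 − 13.04 = 2.23; fold change = 2^-2.23 = 0.213
CG30896 has the largest |ΔΔCt| = 3.14.

8.815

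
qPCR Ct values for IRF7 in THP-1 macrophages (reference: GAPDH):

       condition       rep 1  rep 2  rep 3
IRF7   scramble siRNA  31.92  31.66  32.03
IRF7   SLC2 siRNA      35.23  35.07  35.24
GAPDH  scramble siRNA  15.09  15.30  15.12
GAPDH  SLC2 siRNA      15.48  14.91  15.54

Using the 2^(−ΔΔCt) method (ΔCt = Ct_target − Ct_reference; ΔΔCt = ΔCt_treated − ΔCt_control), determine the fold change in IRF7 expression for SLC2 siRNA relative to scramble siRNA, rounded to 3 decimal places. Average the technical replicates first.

Mean Ct: IRF7 scramble siRNA 31.870; IRF7 SLC2 siRNA 35.180; GAPDH scramble siRNA 15.170; GAPDH SLC2 siRNA 15.310
ΔCt(scramble siRNA) = 31.870 − 15.170 = 16.700
ΔCt(SLC2 siRNA) = 35.180 − 15.310 = 19.870
ΔΔCt = 19.870 − 16.700 = 3.170
Fold change = 2^(−3.170) = 0.1111

0.111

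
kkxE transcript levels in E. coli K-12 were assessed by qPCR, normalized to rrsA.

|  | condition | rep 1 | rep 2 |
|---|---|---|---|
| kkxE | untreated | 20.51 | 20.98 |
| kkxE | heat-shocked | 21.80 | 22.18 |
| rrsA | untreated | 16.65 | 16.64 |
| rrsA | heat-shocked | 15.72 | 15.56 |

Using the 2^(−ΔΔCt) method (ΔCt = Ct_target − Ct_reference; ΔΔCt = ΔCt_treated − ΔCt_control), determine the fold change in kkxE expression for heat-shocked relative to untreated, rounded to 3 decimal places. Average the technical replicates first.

0.210

Mean Ct: kkxE untreated 20.745; kkxE heat-shocked 21.990; rrsA untreated 16.645; rrsA heat-shocked 15.640
ΔCt(untreated) = 20.745 − 16.645 = 4.100
ΔCt(heat-shocked) = 21.990 − 15.640 = 6.350
ΔΔCt = 6.350 − 4.100 = 2.250
Fold change = 2^(−2.250) = 0.2102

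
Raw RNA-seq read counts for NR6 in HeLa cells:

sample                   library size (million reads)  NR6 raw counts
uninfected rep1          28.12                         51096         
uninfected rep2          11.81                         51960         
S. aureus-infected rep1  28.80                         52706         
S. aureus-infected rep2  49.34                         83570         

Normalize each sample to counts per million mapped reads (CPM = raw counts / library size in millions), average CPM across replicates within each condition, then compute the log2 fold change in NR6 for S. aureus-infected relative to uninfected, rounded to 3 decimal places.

-0.819

CPM(uninfected rep1) = 51096 / 28.12 = 1817.0697
CPM(uninfected rep2) = 51960 / 11.81 = 4399.6613
CPM(S. aureus-infected rep1) = 52706 / 28.80 = 1830.0694
CPM(S. aureus-infected rep2) = 83570 / 49.34 = 1693.7576
mean CPM(uninfected) = 3108.3655; mean CPM(S. aureus-infected) = 1761.9135
Fold change = 1761.9135 / 3108.3655 = 0.56683
log2(0.56683) = -0.8190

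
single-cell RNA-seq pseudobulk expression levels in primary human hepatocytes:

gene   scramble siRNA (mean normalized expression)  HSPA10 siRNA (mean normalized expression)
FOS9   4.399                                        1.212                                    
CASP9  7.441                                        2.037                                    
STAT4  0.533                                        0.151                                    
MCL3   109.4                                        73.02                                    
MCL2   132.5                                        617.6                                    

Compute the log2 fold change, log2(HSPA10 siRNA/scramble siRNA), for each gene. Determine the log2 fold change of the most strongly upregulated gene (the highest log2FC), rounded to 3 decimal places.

log2(1.212/4.399) = -1.860  (FOS9)
log2(2.037/7.441) = -1.869  (CASP9)
log2(0.151/0.533) = -1.820  (STAT4)
log2(73.02/109.4) = -0.583  (MCL3)
log2(617.6/132.5) = 2.221  (MCL2)
MCL2 is most strongly upregulated.

2.221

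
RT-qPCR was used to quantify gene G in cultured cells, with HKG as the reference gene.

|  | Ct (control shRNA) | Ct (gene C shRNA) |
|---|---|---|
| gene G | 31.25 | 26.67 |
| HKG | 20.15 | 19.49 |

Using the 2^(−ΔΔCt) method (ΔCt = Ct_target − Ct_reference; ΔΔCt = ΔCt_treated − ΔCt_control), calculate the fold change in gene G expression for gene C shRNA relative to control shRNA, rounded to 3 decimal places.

15.137

ΔCt(control shRNA) = 31.250 − 20.150 = 11.100
ΔCt(gene C shRNA) = 26.670 − 19.490 = 7.180
ΔΔCt = 7.180 − 11.100 = -3.920
Fold change = 2^(−(-3.920)) = 2^3.920 = 15.1369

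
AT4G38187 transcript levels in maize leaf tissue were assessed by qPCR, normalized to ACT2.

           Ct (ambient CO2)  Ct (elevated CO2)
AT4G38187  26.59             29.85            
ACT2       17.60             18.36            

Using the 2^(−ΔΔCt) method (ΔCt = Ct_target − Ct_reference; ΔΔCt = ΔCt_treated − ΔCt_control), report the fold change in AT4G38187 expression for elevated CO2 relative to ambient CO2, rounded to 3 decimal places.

ΔCt(ambient CO2) = 26.590 − 17.600 = 8.990
ΔCt(elevated CO2) = 29.850 − 18.360 = 11.490
ΔΔCt = 11.490 − 8.990 = 2.500
Fold change = 2^(−2.500) = 0.1768

0.177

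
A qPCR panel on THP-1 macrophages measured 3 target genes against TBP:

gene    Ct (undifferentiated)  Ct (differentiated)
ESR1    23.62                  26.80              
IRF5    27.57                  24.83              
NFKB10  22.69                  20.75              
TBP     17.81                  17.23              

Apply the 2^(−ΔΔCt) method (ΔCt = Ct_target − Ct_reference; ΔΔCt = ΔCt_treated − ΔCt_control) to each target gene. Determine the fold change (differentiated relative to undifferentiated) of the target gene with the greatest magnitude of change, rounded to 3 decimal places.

0.074

ESR1: ΔΔCt = (26.80−17.23) − (23.62−17.81) = 9.57 − 5.81 = 3.76; fold change = 2^-3.76 = 0.074
IRF5: ΔΔCt = (24.83−17.23) − (27.57−17.81) = 7.60 − 9.76 = -2.16; fold change = 2^2.16 = 4.469
NFKB10: ΔΔCt = (20.75−17.23) − (22.69−17.81) = 3.52 − 4.88 = -1.36; fold change = 2^1.36 = 2.567
ESR1 has the largest |ΔΔCt| = 3.76.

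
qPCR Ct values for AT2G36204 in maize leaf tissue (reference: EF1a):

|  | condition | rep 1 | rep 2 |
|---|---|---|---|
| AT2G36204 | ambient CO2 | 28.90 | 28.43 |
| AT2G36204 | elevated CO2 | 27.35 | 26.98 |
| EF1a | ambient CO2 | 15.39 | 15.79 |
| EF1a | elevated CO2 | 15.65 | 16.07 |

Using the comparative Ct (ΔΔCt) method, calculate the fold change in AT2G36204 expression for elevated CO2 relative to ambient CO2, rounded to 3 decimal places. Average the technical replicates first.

Mean Ct: AT2G36204 ambient CO2 28.665; AT2G36204 elevated CO2 27.165; EF1a ambient CO2 15.590; EF1a elevated CO2 15.860
ΔCt(ambient CO2) = 28.665 − 15.590 = 13.075
ΔCt(elevated CO2) = 27.165 − 15.860 = 11.305
ΔΔCt = 11.305 − 13.075 = -1.770
Fold change = 2^(−(-1.770)) = 2^1.770 = 3.4105

3.411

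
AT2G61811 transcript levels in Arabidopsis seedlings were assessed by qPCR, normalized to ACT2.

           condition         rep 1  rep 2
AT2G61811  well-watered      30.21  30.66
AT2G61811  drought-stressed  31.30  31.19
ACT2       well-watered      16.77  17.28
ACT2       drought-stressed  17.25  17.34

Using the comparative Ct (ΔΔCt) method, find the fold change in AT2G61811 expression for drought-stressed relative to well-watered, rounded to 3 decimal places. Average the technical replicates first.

Mean Ct: AT2G61811 well-watered 30.435; AT2G61811 drought-stressed 31.245; ACT2 well-watered 17.025; ACT2 drought-stressed 17.295
ΔCt(well-watered) = 30.435 − 17.025 = 13.410
ΔCt(drought-stressed) = 31.245 − 17.295 = 13.950
ΔΔCt = 13.950 − 13.410 = 0.540
Fold change = 2^(−0.540) = 0.6878

0.688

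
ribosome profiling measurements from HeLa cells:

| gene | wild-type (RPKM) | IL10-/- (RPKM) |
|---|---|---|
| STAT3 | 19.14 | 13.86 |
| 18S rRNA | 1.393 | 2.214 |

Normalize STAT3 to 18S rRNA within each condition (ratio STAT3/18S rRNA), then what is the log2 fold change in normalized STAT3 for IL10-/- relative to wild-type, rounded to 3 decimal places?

STAT3/18S rRNA (wild-type) = 19.14 / 1.393 = 13.74
STAT3/18S rRNA (IL10-/-) = 13.86 / 2.214 = 6.2602
Fold change = 6.2602 / 13.74 = 0.4556
log2(0.4556) = -1.1341

-1.134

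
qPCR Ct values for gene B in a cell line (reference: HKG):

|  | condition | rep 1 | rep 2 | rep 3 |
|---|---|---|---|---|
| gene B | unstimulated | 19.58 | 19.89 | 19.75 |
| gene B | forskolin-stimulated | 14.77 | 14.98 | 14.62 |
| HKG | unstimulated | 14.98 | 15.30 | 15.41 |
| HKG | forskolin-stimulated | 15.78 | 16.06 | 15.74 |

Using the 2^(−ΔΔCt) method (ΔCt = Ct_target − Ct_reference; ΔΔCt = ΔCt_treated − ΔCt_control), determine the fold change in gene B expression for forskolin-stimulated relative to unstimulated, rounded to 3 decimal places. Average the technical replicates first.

Mean Ct: gene B unstimulated 19.740; gene B forskolin-stimulated 14.790; HKG unstimulated 15.230; HKG forskolin-stimulated 15.860
ΔCt(unstimulated) = 19.740 − 15.230 = 4.510
ΔCt(forskolin-stimulated) = 14.790 − 15.860 = -1.070
ΔΔCt = -1.070 − 4.510 = -5.580
Fold change = 2^(−(-5.580)) = 2^5.580 = 47.8352

47.835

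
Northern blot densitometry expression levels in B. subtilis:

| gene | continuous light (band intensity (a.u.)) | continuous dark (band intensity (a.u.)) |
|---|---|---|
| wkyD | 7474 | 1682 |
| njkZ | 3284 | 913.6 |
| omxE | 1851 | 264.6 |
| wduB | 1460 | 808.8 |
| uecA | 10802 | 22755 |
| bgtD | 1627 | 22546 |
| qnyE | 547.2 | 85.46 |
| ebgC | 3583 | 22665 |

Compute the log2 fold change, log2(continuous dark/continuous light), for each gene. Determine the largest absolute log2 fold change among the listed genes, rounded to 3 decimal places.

log2(1682/7474) = -2.152  (wkyD)
log2(913.6/3284) = -1.846  (njkZ)
log2(264.6/1851) = -2.806  (omxE)
log2(808.8/1460) = -0.852  (wduB)
log2(22755/10802) = 1.075  (uecA)
log2(22546/1627) = 3.793  (bgtD)
log2(85.46/547.2) = -2.679  (qnyE)
log2(22665/3583) = 2.661  (ebgC)
The largest magnitude belongs to bgtD.

3.793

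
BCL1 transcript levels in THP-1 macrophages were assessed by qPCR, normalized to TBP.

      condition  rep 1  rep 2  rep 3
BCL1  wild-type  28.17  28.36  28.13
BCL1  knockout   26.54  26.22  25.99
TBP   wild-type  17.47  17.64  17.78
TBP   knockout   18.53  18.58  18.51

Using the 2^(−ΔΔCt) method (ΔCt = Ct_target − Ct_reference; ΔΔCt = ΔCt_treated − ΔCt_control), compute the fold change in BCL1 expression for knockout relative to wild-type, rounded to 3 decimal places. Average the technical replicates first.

Mean Ct: BCL1 wild-type 28.220; BCL1 knockout 26.250; TBP wild-type 17.630; TBP knockout 18.540
ΔCt(wild-type) = 28.220 − 17.630 = 10.590
ΔCt(knockout) = 26.250 − 18.540 = 7.710
ΔΔCt = 7.710 − 10.590 = -2.880
Fold change = 2^(−(-2.880)) = 2^2.880 = 7.3615

7.362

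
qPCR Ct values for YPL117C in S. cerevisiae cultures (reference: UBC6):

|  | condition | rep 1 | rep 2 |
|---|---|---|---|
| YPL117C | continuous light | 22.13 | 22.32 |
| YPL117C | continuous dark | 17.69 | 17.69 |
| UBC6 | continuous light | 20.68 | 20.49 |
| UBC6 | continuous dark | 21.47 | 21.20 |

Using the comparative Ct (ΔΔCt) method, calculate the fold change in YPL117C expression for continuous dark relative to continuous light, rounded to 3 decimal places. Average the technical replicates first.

Mean Ct: YPL117C continuous light 22.225; YPL117C continuous dark 17.690; UBC6 continuous light 20.585; UBC6 continuous dark 21.335
ΔCt(continuous light) = 22.225 − 20.585 = 1.640
ΔCt(continuous dark) = 17.690 − 21.335 = -3.645
ΔΔCt = -3.645 − 1.640 = -5.285
Fold change = 2^(−(-5.285)) = 2^5.285 = 38.9891

38.989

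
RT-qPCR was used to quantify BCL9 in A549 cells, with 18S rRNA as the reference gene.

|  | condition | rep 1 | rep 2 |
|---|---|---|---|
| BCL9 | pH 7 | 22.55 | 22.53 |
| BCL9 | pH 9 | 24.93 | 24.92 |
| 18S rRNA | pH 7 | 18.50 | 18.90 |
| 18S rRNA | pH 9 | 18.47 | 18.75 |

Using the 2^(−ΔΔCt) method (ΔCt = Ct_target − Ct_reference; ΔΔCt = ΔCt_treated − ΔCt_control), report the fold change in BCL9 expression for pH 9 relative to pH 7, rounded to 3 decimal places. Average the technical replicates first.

0.180

Mean Ct: BCL9 pH 7 22.540; BCL9 pH 9 24.925; 18S rRNA pH 7 18.700; 18S rRNA pH 9 18.610
ΔCt(pH 7) = 22.540 − 18.700 = 3.840
ΔCt(pH 9) = 24.925 − 18.610 = 6.315
ΔΔCt = 6.315 − 3.840 = 2.475
Fold change = 2^(−2.475) = 0.1799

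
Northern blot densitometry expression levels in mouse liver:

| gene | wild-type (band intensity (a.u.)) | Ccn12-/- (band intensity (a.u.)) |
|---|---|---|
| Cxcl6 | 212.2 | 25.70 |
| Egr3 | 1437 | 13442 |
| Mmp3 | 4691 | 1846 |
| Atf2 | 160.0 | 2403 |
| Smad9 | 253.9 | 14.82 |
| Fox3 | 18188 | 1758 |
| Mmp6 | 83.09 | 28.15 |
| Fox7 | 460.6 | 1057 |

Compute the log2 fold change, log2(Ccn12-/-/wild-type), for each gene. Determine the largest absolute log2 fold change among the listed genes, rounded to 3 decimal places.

log2(25.70/212.2) = -3.046  (Cxcl6)
log2(13442/1437) = 3.226  (Egr3)
log2(1846/4691) = -1.345  (Mmp3)
log2(2403/160.0) = 3.909  (Atf2)
log2(14.82/253.9) = -4.099  (Smad9)
log2(1758/18188) = -3.371  (Fox3)
log2(28.15/83.09) = -1.562  (Mmp6)
log2(1057/460.6) = 1.198  (Fox7)
The largest magnitude belongs to Smad9.

4.099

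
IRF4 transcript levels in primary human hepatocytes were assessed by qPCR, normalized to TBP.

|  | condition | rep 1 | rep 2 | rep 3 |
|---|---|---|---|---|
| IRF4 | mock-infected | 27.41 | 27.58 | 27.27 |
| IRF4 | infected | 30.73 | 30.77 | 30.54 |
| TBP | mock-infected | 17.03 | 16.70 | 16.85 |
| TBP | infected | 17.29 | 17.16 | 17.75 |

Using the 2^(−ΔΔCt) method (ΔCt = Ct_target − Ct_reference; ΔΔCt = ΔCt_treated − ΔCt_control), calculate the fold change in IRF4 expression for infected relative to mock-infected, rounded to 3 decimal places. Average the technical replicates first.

0.152

Mean Ct: IRF4 mock-infected 27.420; IRF4 infected 30.680; TBP mock-infected 16.860; TBP infected 17.400
ΔCt(mock-infected) = 27.420 − 16.860 = 10.560
ΔCt(infected) = 30.680 − 17.400 = 13.280
ΔΔCt = 13.280 − 10.560 = 2.720
Fold change = 2^(−2.720) = 0.1518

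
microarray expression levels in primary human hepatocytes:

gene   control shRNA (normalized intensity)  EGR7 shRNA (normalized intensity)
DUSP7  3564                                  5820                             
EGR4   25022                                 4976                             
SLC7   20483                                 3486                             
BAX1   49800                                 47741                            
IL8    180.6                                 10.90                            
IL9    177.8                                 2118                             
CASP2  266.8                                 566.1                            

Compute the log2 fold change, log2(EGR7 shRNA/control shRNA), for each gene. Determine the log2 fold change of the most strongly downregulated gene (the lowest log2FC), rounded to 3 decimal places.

-4.050

log2(5820/3564) = 0.708  (DUSP7)
log2(4976/25022) = -2.330  (EGR4)
log2(3486/20483) = -2.555  (SLC7)
log2(47741/49800) = -0.061  (BAX1)
log2(10.90/180.6) = -4.050  (IL8)
log2(2118/177.8) = 3.574  (IL9)
log2(566.1/266.8) = 1.085  (CASP2)
IL8 is most strongly downregulated.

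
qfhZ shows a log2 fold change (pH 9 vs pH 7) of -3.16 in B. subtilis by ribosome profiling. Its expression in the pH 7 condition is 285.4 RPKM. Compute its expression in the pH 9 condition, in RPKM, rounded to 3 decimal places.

31.930

Fold change = 2^(-3.16) = 0.1119
pH 9 expression = 285.4 × 0.1119 = 31.930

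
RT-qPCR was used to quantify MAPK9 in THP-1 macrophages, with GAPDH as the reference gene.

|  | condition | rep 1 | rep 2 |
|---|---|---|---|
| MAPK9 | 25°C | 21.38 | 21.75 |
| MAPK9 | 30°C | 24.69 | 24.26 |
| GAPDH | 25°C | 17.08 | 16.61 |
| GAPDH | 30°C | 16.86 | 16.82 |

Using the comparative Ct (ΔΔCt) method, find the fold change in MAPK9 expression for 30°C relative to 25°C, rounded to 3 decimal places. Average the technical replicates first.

Mean Ct: MAPK9 25°C 21.565; MAPK9 30°C 24.475; GAPDH 25°C 16.845; GAPDH 30°C 16.840
ΔCt(25°C) = 21.565 − 16.845 = 4.720
ΔCt(30°C) = 24.475 − 16.840 = 7.635
ΔΔCt = 7.635 − 4.720 = 2.915
Fold change = 2^(−2.915) = 0.1326

0.133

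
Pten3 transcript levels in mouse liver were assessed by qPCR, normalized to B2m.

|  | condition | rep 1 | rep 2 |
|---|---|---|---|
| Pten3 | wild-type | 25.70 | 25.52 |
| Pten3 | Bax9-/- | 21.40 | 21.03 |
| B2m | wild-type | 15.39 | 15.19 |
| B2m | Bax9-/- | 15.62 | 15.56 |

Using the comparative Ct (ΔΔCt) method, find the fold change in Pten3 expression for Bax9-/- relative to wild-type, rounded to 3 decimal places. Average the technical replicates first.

Mean Ct: Pten3 wild-type 25.610; Pten3 Bax9-/- 21.215; B2m wild-type 15.290; B2m Bax9-/- 15.590
ΔCt(wild-type) = 25.610 − 15.290 = 10.320
ΔCt(Bax9-/-) = 21.215 − 15.590 = 5.625
ΔΔCt = 5.625 − 10.320 = -4.695
Fold change = 2^(−(-4.695)) = 2^4.695 = 25.9022

25.902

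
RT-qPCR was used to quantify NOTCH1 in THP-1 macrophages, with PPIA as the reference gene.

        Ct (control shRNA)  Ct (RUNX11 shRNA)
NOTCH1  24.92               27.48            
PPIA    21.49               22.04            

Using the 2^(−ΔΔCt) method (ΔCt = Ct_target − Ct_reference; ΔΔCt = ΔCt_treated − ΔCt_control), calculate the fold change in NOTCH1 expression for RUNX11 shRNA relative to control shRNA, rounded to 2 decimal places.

ΔCt(control shRNA) = 24.920 − 21.490 = 3.430
ΔCt(RUNX11 shRNA) = 27.480 − 22.040 = 5.440
ΔΔCt = 5.440 − 3.430 = 2.010
Fold change = 2^(−2.010) = 0.248

0.25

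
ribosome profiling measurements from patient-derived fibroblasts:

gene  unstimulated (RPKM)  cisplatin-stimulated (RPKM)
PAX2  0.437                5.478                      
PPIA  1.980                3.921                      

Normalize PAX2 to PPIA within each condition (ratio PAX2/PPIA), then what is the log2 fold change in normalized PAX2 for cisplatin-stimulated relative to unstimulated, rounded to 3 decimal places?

2.662

PAX2/PPIA (unstimulated) = 0.437 / 1.980 = 0.22071
PAX2/PPIA (cisplatin-stimulated) = 5.478 / 3.921 = 1.3971
Fold change = 1.3971 / 0.22071 = 6.3301
log2(6.3301) = 2.6622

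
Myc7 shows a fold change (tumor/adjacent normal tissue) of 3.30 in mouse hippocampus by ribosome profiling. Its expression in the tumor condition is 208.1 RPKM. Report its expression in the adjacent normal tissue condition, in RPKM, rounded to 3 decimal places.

adjacent normal tissue expression = 208.1 / 3.30 = 63.061

63.061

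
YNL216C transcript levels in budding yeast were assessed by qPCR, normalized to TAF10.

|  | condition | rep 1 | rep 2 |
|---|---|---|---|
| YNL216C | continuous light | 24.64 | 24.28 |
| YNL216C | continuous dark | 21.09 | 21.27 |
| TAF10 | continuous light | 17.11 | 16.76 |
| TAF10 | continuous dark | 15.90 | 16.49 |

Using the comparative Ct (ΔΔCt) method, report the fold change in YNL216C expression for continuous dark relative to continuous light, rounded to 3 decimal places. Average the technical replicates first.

Mean Ct: YNL216C continuous light 24.460; YNL216C continuous dark 21.180; TAF10 continuous light 16.935; TAF10 continuous dark 16.195
ΔCt(continuous light) = 24.460 − 16.935 = 7.525
ΔCt(continuous dark) = 21.180 − 16.195 = 4.985
ΔΔCt = 4.985 − 7.525 = -2.540
Fold change = 2^(−(-2.540)) = 2^2.540 = 5.8159

5.816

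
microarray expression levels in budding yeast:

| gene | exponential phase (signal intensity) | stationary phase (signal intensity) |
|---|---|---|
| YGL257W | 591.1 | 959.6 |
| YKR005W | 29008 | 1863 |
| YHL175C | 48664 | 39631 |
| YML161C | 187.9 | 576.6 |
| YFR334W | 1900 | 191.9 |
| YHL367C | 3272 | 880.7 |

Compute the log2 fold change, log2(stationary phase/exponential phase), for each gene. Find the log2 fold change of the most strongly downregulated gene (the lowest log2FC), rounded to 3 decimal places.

-3.961

log2(959.6/591.1) = 0.699  (YGL257W)
log2(1863/29008) = -3.961  (YKR005W)
log2(39631/48664) = -0.296  (YHL175C)
log2(576.6/187.9) = 1.618  (YML161C)
log2(191.9/1900) = -3.308  (YFR334W)
log2(880.7/3272) = -1.893  (YHL367C)
YKR005W is most strongly downregulated.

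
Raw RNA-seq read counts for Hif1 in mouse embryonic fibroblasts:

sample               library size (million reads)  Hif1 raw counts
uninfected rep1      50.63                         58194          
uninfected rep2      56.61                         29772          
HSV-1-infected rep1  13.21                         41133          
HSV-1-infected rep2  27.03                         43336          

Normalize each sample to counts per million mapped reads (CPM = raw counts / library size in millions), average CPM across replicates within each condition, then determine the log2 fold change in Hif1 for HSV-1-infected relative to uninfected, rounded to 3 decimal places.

1.493

CPM(uninfected rep1) = 58194 / 50.63 = 1149.3976
CPM(uninfected rep2) = 29772 / 56.61 = 525.9141
CPM(HSV-1-infected rep1) = 41133 / 13.21 = 3113.7774
CPM(HSV-1-infected rep2) = 43336 / 27.03 = 1603.2556
mean CPM(uninfected) = 837.6559; mean CPM(HSV-1-infected) = 2358.5165
Fold change = 2358.5165 / 837.6559 = 2.81562
log2(2.81562) = 1.4935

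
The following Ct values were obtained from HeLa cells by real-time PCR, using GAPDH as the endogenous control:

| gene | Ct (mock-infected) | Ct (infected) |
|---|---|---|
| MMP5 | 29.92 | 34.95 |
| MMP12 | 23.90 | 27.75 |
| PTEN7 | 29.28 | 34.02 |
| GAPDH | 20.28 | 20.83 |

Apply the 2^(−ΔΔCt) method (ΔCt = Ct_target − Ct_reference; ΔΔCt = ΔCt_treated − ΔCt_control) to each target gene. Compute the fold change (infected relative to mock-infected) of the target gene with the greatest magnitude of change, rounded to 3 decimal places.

0.045

MMP5: ΔΔCt = (34.95−20.83) − (29.92−20.28) = 14.12 − 9.64 = 4.48; fold change = 2^-4.48 = 0.045
MMP12: ΔΔCt = (27.75−20.83) − (23.90−20.28) = 6.92 − 3.62 = 3.30; fold change = 2^-3.30 = 0.102
PTEN7: ΔΔCt = (34.02−20.83) − (29.28−20.28) = 13.19 − 9.00 = 4.19; fold change = 2^-4.19 = 0.055
MMP5 has the largest |ΔΔCt| = 4.48.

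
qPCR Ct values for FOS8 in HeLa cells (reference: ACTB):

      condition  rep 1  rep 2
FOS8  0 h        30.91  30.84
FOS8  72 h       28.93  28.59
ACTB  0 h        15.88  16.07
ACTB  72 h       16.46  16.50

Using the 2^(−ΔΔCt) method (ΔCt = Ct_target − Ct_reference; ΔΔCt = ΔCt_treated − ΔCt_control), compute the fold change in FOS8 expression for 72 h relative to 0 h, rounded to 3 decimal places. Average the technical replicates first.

6.148

Mean Ct: FOS8 0 h 30.875; FOS8 72 h 28.760; ACTB 0 h 15.975; ACTB 72 h 16.480
ΔCt(0 h) = 30.875 − 15.975 = 14.900
ΔCt(72 h) = 28.760 − 16.480 = 12.280
ΔΔCt = 12.280 − 14.900 = -2.620
Fold change = 2^(−(-2.620)) = 2^2.620 = 6.1475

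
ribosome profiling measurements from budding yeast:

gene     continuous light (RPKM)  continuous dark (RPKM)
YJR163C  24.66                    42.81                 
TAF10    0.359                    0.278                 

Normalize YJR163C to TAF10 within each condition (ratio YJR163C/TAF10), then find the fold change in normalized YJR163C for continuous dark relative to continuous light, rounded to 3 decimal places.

YJR163C/TAF10 (continuous light) = 24.66 / 0.359 = 68.691
YJR163C/TAF10 (continuous dark) = 42.81 / 0.278 = 153.99
Fold change = 153.99 / 68.691 = 2.2418

2.242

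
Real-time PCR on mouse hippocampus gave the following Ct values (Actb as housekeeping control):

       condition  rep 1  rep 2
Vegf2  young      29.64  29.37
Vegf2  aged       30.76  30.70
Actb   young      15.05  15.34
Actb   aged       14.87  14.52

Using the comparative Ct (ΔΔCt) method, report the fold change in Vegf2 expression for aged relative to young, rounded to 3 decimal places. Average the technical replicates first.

Mean Ct: Vegf2 young 29.505; Vegf2 aged 30.730; Actb young 15.195; Actb aged 14.695
ΔCt(young) = 29.505 − 15.195 = 14.310
ΔCt(aged) = 30.730 − 14.695 = 16.035
ΔΔCt = 16.035 − 14.310 = 1.725
Fold change = 2^(−1.725) = 0.3025

0.302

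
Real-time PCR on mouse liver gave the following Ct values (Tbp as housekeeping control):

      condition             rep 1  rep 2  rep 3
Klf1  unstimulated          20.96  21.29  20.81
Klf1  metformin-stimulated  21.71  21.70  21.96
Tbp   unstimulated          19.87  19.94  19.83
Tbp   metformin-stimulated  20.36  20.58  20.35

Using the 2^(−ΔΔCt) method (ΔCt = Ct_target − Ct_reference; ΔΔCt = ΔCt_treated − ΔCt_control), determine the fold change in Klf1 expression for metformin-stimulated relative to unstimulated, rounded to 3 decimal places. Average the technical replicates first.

0.859

Mean Ct: Klf1 unstimulated 21.020; Klf1 metformin-stimulated 21.790; Tbp unstimulated 19.880; Tbp metformin-stimulated 20.430
ΔCt(unstimulated) = 21.020 − 19.880 = 1.140
ΔCt(metformin-stimulated) = 21.790 − 20.430 = 1.360
ΔΔCt = 1.360 − 1.140 = 0.220
Fold change = 2^(−0.220) = 0.8586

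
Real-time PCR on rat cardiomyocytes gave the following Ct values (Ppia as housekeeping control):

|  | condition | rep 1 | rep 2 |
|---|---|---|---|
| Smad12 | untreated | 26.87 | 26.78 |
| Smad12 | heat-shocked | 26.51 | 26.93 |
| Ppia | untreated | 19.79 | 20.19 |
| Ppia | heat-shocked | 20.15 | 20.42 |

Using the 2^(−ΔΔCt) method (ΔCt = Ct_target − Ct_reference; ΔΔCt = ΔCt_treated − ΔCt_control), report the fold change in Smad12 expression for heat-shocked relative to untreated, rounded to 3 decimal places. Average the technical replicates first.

1.320

Mean Ct: Smad12 untreated 26.825; Smad12 heat-shocked 26.720; Ppia untreated 19.990; Ppia heat-shocked 20.285
ΔCt(untreated) = 26.825 − 19.990 = 6.835
ΔCt(heat-shocked) = 26.720 − 20.285 = 6.435
ΔΔCt = 6.435 − 6.835 = -0.400
Fold change = 2^(−(-0.400)) = 2^0.400 = 1.3195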